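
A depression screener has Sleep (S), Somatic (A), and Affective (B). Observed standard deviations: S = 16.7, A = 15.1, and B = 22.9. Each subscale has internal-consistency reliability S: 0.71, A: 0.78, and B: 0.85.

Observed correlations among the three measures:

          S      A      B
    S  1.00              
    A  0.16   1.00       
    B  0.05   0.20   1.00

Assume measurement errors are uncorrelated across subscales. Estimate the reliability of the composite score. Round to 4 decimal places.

0.8373

Var(S+A+B) = 16.7² + 15.1² + 22.9² + 2·[16.7·15.1·0.16 + 16.7·22.9·0.05 + 15.1·22.9·0.20] = 1031.31 + 257.253 = 1288.56.
With uncorrelated errors the cross-covariances are all true-score covariance, so they carry over unchanged; only the diagonal terms shrink to ρᵢσᵢ².
True-score variance = [16.7²·0.71 + 15.1²·0.78 + 22.9²·0.85] + 257.253 = 821.608 + 257.253 = 1078.86.
Reliability = 1078.86 / 1288.56 = 0.8373.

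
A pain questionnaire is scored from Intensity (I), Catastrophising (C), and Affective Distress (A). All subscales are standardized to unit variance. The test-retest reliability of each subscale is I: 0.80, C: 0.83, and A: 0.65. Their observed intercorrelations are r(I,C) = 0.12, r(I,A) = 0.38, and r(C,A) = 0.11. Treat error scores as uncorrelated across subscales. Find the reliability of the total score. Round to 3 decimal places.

0.829

Var(I+C+A) = 3 + 2·[0.12 + 0.38 + 0.11] = 3 + 1.22 = 4.22.
Because errors are independent across components, Cov(Tᵢ,Tⱼ) = Cov(Xᵢ,Xⱼ); the off-diagonal part of the true-score variance is the same as above.
True-score variance = [0.80 + 0.83 + 0.65] + 1.22 = 2.28 + 1.22 = 3.5.
Reliability = 3.5 / 4.22 = 0.829.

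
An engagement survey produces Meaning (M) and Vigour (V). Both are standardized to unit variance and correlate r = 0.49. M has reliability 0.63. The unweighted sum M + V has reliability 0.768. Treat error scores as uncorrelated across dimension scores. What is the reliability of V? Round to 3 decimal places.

Var(M+V) = 2 + 2·0.49 = 2.980.
True-score variance = ρ_M + ρ_V + 2·0.49, so 0.768 = (0.63 + ρ_V + 0.98) / 2.980.
ρ_V = 0.768·2.980 − 0.63 − 0.98 = 0.679.

0.679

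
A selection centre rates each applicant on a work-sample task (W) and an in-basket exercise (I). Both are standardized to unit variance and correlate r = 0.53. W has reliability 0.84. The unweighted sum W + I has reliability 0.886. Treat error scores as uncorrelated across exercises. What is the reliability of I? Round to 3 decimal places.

0.811

Var(W+I) = 2 + 2·0.53 = 3.060.
True-score variance = ρ_W + ρ_I + 2·0.53, so 0.886 = (0.84 + ρ_I + 1.06) / 3.060.
ρ_I = 0.886·3.060 − 0.84 − 1.06 = 0.811.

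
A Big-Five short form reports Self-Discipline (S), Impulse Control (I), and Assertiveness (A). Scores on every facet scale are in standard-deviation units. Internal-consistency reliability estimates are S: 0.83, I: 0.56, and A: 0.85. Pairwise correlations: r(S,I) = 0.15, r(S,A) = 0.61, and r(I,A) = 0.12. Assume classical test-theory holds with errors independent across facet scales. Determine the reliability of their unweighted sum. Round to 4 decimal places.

0.8403

Var(S+I+A) = 3 + 2·[0.15 + 0.61 + 0.12] = 3 + 1.76 = 4.76.
With uncorrelated errors the cross-covariances are all true-score covariance, so they carry over unchanged; only the diagonal terms shrink to ρᵢσᵢ².
True-score variance = [0.83 + 0.56 + 0.85] + 1.76 = 2.24 + 1.76 = 4.
Reliability = 4 / 4.76 = 0.8403.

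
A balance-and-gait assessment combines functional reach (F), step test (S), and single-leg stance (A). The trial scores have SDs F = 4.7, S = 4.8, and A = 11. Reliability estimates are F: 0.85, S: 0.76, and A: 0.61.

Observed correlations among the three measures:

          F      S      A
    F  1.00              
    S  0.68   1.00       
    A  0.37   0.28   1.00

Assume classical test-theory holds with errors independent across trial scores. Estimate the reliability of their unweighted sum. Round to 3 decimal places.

0.788

Var(F+S+A) = 4.7² + 4.8² + 11² + 2·[4.7·4.8·0.68 + 4.7·11·0.37 + 4.8·11·0.28] = 166.13 + 98.5076 = 264.638.
Because errors are independent across components, Cov(Tᵢ,Tⱼ) = Cov(Xᵢ,Xⱼ); the off-diagonal part of the true-score variance is the same as above.
True-score variance = [4.7²·0.85 + 4.8²·0.76 + 11²·0.61] + 98.5076 = 110.097 + 98.5076 = 208.605.
Reliability = 208.605 / 264.638 = 0.788.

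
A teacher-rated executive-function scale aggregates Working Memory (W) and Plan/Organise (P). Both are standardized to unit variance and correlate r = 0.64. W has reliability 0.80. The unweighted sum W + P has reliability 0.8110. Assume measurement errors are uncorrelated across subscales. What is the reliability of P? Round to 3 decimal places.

Var(W+P) = 2 + 2·0.64 = 3.280.
True-score variance = ρ_W + ρ_P + 2·0.64, so 0.8110 = (0.80 + ρ_P + 1.28) / 3.280.
ρ_P = 0.8110·3.280 − 0.80 − 1.28 = 0.580.

0.580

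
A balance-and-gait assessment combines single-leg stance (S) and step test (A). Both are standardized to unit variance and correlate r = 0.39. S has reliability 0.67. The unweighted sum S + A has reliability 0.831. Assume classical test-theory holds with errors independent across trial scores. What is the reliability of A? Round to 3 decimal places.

Var(S+A) = 2 + 2·0.39 = 2.780.
True-score variance = ρ_S + ρ_A + 2·0.39, so 0.831 = (0.67 + ρ_A + 0.78) / 2.780.
ρ_A = 0.831·2.780 − 0.67 − 0.78 = 0.860.

0.860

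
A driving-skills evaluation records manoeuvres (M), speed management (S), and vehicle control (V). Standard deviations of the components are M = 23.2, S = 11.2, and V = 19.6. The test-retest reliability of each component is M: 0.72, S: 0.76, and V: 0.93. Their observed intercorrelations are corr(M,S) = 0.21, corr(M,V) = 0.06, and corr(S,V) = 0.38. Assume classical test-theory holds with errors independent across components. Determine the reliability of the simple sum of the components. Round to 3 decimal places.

0.849

Var(M+S+V) = 23.2² + 11.2² + 19.6² + 2·[23.2·11.2·0.21 + 23.2·19.6·0.06 + 11.2·19.6·0.38] = 1047.84 + 330.534 = 1378.37.
Under uncorrelated errors the observed covariances equal the true-score covariances, so only the own-variance terms attenuate.
True-score variance = [23.2²·0.72 + 11.2²·0.76 + 19.6²·0.93] + 330.534 = 840.136 + 330.534 = 1170.67.
Reliability = 1170.67 / 1378.37 = 0.849.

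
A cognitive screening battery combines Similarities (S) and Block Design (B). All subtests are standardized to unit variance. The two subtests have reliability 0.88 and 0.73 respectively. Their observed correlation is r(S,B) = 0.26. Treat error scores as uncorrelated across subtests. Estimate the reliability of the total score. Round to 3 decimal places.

Var(S+B) = 2 + 2·[0.26] = 2 + 0.52 = 2.52.
With uncorrelated errors the cross-covariances are all true-score covariance, so they carry over unchanged; only the diagonal terms shrink to ρᵢσᵢ².
True-score variance = [0.88 + 0.73] + 0.52 = 1.61 + 0.52 = 2.13.
Reliability = 2.13 / 2.52 = 0.845.

0.845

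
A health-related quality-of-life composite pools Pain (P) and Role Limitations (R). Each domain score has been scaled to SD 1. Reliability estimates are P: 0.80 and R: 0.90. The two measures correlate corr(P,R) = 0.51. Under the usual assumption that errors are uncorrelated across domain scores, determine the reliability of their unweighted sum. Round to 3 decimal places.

0.901

Var(P+R) = 2 + 2·[0.51] = 2 + 1.02 = 3.02.
With uncorrelated errors the cross-covariances are all true-score covariance, so they carry over unchanged; only the diagonal terms shrink to ρᵢσᵢ².
True-score variance = [0.80 + 0.90] + 1.02 = 1.7 + 1.02 = 2.72.
Reliability = 2.72 / 3.02 = 0.901.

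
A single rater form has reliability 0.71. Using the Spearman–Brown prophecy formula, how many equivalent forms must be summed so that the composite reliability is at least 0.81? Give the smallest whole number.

2

k ≥ ρ*(1−ρ₁)/(ρ₁(1−ρ*)) = 0.81·0.29 / (0.71·0.19) = 1.741.
Smallest integer k = 2.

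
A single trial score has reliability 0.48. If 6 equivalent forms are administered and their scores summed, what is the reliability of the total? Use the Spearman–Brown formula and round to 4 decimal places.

ρ_k = kρ / (1 + (k−1)ρ) = 6·0.48 / (1 + 5·0.48) = 2.880 / 3.400 = 0.8471.

0.8471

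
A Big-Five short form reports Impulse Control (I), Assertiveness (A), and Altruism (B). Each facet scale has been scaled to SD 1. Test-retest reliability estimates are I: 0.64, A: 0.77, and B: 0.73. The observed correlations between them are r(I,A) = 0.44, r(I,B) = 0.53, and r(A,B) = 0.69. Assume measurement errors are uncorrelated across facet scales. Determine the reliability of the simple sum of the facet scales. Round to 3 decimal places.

0.864

Var(I+A+B) = 3 + 2·[0.44 + 0.53 + 0.69] = 3 + 3.32 = 6.32.
With uncorrelated errors the cross-covariances are all true-score covariance, so they carry over unchanged; only the diagonal terms shrink to ρᵢσᵢ².
True-score variance = [0.64 + 0.77 + 0.73] + 3.32 = 2.14 + 3.32 = 5.46.
Reliability = 5.46 / 6.32 = 0.864.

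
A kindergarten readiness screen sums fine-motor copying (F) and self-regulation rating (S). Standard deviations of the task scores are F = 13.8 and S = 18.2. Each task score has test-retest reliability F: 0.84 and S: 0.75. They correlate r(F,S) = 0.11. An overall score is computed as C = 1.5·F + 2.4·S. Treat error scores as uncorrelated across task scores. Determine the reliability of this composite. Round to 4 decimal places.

Var(C) = 1.5²·13.8² + 2.4²·18.2² + 2·[3.6·13.8·18.2·0.11] = 2336.43 + 198.919 = 2535.35.
With uncorrelated errors the cross-covariances are all true-score covariance, so they carry over unchanged; only the diagonal terms shrink to ρᵢσᵢ².
True-score variance = [1.5²·13.8²·0.84 + 2.4²·18.2²·0.75] + 198.919 = 1790.89 + 198.919 = 1989.81.
Reliability = 1989.81 / 2535.35 = 0.7848.

0.7848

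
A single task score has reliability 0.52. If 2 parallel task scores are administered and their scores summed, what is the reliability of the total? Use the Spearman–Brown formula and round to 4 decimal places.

ρ_k = kρ / (1 + (k−1)ρ) = 2·0.52 / (1 + 1·0.52) = 1.040 / 1.520 = 0.6842.

0.6842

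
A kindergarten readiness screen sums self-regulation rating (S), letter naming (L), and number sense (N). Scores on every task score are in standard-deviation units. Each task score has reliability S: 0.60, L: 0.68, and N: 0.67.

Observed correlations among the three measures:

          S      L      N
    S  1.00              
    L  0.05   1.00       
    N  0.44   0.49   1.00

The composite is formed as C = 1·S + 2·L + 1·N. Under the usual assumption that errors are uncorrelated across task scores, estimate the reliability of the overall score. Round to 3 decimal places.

Var(C) = 1 + 2² + 1 + 2·[2·0.05 + 0.44 + 2·0.49] = 6 + 3.04 = 9.04.
With uncorrelated errors the cross-covariances are all true-score covariance, so they carry over unchanged; only the diagonal terms shrink to ρᵢσᵢ².
True-score variance = [0.60 + 2²·0.68 + 0.67] + 3.04 = 3.99 + 3.04 = 7.03.
Reliability = 7.03 / 9.04 = 0.778.

0.778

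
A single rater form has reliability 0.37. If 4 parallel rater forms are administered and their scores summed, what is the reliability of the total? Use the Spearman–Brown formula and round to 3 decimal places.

0.701

ρ_k = kρ / (1 + (k−1)ρ) = 4·0.37 / (1 + 3·0.37) = 1.480 / 2.110 = 0.701.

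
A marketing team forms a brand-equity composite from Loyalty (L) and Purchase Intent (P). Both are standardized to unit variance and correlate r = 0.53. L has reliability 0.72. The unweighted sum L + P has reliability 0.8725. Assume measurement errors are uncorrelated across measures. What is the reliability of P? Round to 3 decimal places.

Var(L+P) = 2 + 2·0.53 = 3.060.
True-score variance = ρ_L + ρ_P + 2·0.53, so 0.8725 = (0.72 + ρ_P + 1.06) / 3.060.
ρ_P = 0.8725·3.060 − 0.72 − 1.06 = 0.890.

0.890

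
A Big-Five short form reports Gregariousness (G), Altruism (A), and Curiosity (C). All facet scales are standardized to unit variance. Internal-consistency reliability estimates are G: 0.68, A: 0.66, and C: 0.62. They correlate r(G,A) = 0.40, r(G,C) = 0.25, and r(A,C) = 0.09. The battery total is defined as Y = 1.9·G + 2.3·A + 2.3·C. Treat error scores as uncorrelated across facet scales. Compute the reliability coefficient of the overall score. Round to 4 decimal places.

0.7616

Var(Y) = 1.9² + 2.3² + 2.3² + 2·[4.37·0.40 + 4.37·0.25 + 5.29·0.09] = 14.19 + 6.6332 = 20.8232.
Under uncorrelated errors the observed covariances equal the true-score covariances, so only the own-variance terms attenuate.
True-score variance = [1.9²·0.68 + 2.3²·0.66 + 2.3²·0.62] + 6.6332 = 9.226 + 6.6332 = 15.8592.
Reliability = 15.8592 / 20.8232 = 0.7616.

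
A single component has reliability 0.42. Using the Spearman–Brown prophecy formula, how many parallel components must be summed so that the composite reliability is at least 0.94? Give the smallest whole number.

22

k ≥ ρ*(1−ρ₁)/(ρ₁(1−ρ*)) = 0.94·0.58 / (0.42·0.06) = 21.635.
Smallest integer k = 22.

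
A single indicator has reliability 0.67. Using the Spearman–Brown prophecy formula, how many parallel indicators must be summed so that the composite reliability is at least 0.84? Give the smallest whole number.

3

k ≥ ρ*(1−ρ₁)/(ρ₁(1−ρ*)) = 0.84·0.33 / (0.67·0.16) = 2.586.
Smallest integer k = 3.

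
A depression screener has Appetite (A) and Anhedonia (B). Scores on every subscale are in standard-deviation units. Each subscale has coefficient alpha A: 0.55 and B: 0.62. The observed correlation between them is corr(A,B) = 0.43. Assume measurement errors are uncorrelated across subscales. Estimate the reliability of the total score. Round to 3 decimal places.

0.710

Var(A+B) = 2 + 2·[0.43] = 2 + 0.86 = 2.86.
With uncorrelated errors the cross-covariances are all true-score covariance, so they carry over unchanged; only the diagonal terms shrink to ρᵢσᵢ².
True-score variance = [0.55 + 0.62] + 0.86 = 1.17 + 0.86 = 2.03.
Reliability = 2.03 / 2.86 = 0.710.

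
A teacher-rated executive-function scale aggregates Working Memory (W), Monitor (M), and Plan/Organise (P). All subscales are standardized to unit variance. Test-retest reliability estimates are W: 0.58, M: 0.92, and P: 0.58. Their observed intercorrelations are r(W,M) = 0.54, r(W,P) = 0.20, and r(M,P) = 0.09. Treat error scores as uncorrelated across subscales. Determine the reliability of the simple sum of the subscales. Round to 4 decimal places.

Var(W+M+P) = 3 + 2·[0.54 + 0.20 + 0.09] = 3 + 1.66 = 4.66.
Because errors are independent across components, Cov(Tᵢ,Tⱼ) = Cov(Xᵢ,Xⱼ); the off-diagonal part of the true-score variance is the same as above.
True-score variance = [0.58 + 0.92 + 0.58] + 1.66 = 2.08 + 1.66 = 3.74.
Reliability = 3.74 / 4.66 = 0.8026.

0.8026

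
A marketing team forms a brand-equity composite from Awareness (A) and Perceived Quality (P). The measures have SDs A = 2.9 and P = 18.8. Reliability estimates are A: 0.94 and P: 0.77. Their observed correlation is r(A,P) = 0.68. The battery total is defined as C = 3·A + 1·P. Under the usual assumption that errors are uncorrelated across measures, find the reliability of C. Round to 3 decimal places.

0.868

Var(C) = 3²·2.9² + 18.8² + 2·[3·2.9·18.8·0.68] = 429.13 + 222.442 = 651.572.
With uncorrelated errors the cross-covariances are all true-score covariance, so they carry over unchanged; only the diagonal terms shrink to ρᵢσᵢ².
True-score variance = [3²·2.9²·0.94 + 18.8²·0.77] + 222.442 = 343.297 + 222.442 = 565.739.
Reliability = 565.739 / 651.572 = 0.868.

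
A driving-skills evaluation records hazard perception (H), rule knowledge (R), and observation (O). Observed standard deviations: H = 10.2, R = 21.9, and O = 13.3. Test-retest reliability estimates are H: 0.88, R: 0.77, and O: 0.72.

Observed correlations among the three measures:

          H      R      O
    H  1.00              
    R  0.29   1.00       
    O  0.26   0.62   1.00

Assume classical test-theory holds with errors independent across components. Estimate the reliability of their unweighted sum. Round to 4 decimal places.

0.8696

Var(H+R+O) = 10.2² + 21.9² + 13.3² + 2·[10.2·21.9·0.29 + 10.2·13.3·0.26 + 21.9·13.3·0.62] = 760.54 + 561.278 = 1321.82.
Under uncorrelated errors the observed covariances equal the true-score covariances, so only the own-variance terms attenuate.
True-score variance = [10.2²·0.88 + 21.9²·0.77 + 13.3²·0.72] + 561.278 = 588.216 + 561.278 = 1149.49.
Reliability = 1149.49 / 1321.82 = 0.8696.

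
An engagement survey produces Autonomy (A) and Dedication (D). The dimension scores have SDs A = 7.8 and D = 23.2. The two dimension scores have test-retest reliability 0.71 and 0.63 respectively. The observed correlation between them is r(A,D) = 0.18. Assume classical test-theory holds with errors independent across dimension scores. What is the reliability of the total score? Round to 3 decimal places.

Var(A+D) = 7.8² + 23.2² + 2·[7.8·23.2·0.18] = 599.08 + 65.1456 = 664.226.
With uncorrelated errors the cross-covariances are all true-score covariance, so they carry over unchanged; only the diagonal terms shrink to ρᵢσᵢ².
True-score variance = [7.8²·0.71 + 23.2²·0.63] + 65.1456 = 382.288 + 65.1456 = 447.433.
Reliability = 447.433 / 664.226 = 0.674.

0.674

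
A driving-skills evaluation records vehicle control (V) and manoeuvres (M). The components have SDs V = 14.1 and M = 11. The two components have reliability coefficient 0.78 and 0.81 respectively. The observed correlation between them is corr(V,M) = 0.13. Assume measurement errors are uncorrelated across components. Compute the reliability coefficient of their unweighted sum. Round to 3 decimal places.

0.815

Var(V+M) = 14.1² + 11² + 2·[14.1·11·0.13] = 319.81 + 40.326 = 360.136.
With uncorrelated errors the cross-covariances are all true-score covariance, so they carry over unchanged; only the diagonal terms shrink to ρᵢσᵢ².
True-score variance = [14.1²·0.78 + 11²·0.81] + 40.326 = 253.082 + 40.326 = 293.408.
Reliability = 293.408 / 360.136 = 0.815.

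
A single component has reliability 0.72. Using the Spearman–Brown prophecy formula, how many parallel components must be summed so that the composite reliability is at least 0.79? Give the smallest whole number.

k ≥ ρ*(1−ρ₁)/(ρ₁(1−ρ*)) = 0.79·0.28 / (0.72·0.21) = 1.463.
Smallest integer k = 2.

2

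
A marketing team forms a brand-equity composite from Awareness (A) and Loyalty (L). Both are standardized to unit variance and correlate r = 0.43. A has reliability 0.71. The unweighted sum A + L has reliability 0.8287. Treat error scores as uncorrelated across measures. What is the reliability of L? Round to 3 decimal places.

Var(A+L) = 2 + 2·0.43 = 2.860.
True-score variance = ρ_A + ρ_L + 2·0.43, so 0.8287 = (0.71 + ρ_L + 0.86) / 2.860.
ρ_L = 0.8287·2.860 − 0.71 − 0.86 = 0.800.

0.800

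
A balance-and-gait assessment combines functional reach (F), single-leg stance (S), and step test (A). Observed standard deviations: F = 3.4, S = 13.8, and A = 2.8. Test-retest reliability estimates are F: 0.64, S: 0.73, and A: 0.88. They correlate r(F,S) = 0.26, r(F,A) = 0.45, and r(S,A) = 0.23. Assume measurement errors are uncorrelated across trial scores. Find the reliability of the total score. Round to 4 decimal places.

0.7831

Var(F+S+A) = 3.4² + 13.8² + 2.8² + 2·[3.4·13.8·0.26 + 3.4·2.8·0.45 + 13.8·2.8·0.23] = 209.84 + 50.7408 = 260.581.
Because errors are independent across components, Cov(Tᵢ,Tⱼ) = Cov(Xᵢ,Xⱼ); the off-diagonal part of the true-score variance is the same as above.
True-score variance = [3.4²·0.64 + 13.8²·0.73 + 2.8²·0.88] + 50.7408 = 153.319 + 50.7408 = 204.06.
Reliability = 204.06 / 260.581 = 0.7831.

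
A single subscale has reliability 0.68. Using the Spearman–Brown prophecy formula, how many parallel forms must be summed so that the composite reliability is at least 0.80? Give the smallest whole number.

k ≥ ρ*(1−ρ₁)/(ρ₁(1−ρ*)) = 0.80·0.32 / (0.68·0.20) = 1.882.
Smallest integer k = 2.

2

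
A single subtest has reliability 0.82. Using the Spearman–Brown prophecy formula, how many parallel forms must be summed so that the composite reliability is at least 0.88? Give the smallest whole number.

2

k ≥ ρ*(1−ρ₁)/(ρ₁(1−ρ*)) = 0.88·0.18 / (0.82·0.12) = 1.610.
Smallest integer k = 2.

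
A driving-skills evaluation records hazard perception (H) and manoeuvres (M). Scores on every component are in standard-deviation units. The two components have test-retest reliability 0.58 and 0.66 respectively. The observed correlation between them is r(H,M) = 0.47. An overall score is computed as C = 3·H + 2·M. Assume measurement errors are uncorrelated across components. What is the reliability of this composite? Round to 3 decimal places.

Var(C) = 3² + 2² + 2·[6·0.47] = 13 + 5.64 = 18.64.
With uncorrelated errors the cross-covariances are all true-score covariance, so they carry over unchanged; only the diagonal terms shrink to ρᵢσᵢ².
True-score variance = [3²·0.58 + 2²·0.66] + 5.64 = 7.86 + 5.64 = 13.5.
Reliability = 13.5 / 18.64 = 0.724.

0.724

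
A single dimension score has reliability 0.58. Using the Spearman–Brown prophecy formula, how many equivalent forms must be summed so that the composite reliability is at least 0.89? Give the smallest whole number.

k ≥ ρ*(1−ρ₁)/(ρ₁(1−ρ*)) = 0.89·0.42 / (0.58·0.11) = 5.859.
Smallest integer k = 6.

6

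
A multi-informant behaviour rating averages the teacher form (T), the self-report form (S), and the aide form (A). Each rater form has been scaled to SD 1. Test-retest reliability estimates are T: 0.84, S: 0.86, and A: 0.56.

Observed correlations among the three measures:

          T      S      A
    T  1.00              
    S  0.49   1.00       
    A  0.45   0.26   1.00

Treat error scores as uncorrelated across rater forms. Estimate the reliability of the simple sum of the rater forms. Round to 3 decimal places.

0.863

Var(T+S+A) = 3 + 2·[0.49 + 0.45 + 0.26] = 3 + 2.4 = 5.4.
Because errors are independent across components, Cov(Tᵢ,Tⱼ) = Cov(Xᵢ,Xⱼ); the off-diagonal part of the true-score variance is the same as above.
True-score variance = [0.84 + 0.86 + 0.56] + 2.4 = 2.26 + 2.4 = 4.66.
Reliability = 4.66 / 5.4 = 0.863.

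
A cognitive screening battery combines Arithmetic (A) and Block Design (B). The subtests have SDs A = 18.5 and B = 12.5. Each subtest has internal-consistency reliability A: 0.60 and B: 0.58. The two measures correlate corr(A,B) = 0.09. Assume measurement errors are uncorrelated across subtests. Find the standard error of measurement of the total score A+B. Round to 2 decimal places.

Var(total) = 498.5 + 41.625 = 540.125.
True-score variance = 295.975 + 41.625 = 337.6, so reliability = 0.6250.
Error variance = 540.125 − 337.6 = 202.525; SEM = √202.525 = 14.23.

14.23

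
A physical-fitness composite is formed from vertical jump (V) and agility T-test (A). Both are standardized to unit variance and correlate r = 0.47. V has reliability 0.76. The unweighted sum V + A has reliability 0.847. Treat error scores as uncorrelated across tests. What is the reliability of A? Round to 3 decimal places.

Var(V+A) = 2 + 2·0.47 = 2.940.
True-score variance = ρ_V + ρ_A + 2·0.47, so 0.847 = (0.76 + ρ_A + 0.94) / 2.940.
ρ_A = 0.847·2.940 − 0.76 − 0.94 = 0.790.

0.790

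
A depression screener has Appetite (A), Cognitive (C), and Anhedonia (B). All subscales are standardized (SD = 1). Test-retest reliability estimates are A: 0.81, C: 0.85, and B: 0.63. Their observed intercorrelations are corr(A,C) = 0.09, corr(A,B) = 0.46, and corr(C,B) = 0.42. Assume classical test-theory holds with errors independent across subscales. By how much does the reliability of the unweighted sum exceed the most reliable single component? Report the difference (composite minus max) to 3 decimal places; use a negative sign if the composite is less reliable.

Var(sum) = 3 + 1.94 = 4.94; true-score variance = 2.29 + 1.94 = 4.23; composite reliability = 0.8563.
Max component reliability = 0.8500.
Difference = 0.8563 − 0.8500 = 0.006.

0.006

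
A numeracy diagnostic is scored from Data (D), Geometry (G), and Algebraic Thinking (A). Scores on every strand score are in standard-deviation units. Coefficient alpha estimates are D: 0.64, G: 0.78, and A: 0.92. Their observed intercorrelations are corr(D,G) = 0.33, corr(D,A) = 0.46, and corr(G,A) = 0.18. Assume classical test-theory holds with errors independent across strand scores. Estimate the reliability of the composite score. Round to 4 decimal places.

0.8664

Var(D+G+A) = 3 + 2·[0.33 + 0.46 + 0.18] = 3 + 1.94 = 4.94.
Under uncorrelated errors the observed covariances equal the true-score covariances, so only the own-variance terms attenuate.
True-score variance = [0.64 + 0.78 + 0.92] + 1.94 = 2.34 + 1.94 = 4.28.
Reliability = 4.28 / 4.94 = 0.8664.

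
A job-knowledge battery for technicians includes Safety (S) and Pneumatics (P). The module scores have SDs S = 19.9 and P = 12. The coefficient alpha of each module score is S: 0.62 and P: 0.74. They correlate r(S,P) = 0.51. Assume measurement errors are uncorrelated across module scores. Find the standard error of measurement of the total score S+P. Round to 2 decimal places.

Var(total) = 540.01 + 243.576 = 783.586.
True-score variance = 352.086 + 243.576 = 595.662, so reliability = 0.7602.
Error variance = 783.586 − 595.662 = 187.924; SEM = √187.924 = 13.71.

13.71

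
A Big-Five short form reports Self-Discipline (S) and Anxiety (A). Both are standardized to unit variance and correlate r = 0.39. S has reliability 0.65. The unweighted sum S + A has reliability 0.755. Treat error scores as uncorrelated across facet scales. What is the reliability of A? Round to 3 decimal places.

0.669

Var(S+A) = 2 + 2·0.39 = 2.780.
True-score variance = ρ_S + ρ_A + 2·0.39, so 0.755 = (0.65 + ρ_A + 0.78) / 2.780.
ρ_A = 0.755·2.780 − 0.65 − 0.78 = 0.669.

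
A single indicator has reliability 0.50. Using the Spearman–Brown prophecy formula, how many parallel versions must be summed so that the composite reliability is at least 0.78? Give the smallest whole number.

4

k ≥ ρ*(1−ρ₁)/(ρ₁(1−ρ*)) = 0.78·0.50 / (0.50·0.22) = 3.545.
Smallest integer k = 4.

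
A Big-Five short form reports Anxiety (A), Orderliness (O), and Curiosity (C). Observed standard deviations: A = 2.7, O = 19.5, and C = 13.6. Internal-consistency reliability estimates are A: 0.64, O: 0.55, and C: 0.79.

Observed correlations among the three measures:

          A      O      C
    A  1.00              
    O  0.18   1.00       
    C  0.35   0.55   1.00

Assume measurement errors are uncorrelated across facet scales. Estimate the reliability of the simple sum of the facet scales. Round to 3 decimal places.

Var(A+O+C) = 2.7² + 19.5² + 13.6² + 2·[2.7·19.5·0.18 + 2.7·13.6·0.35 + 19.5·13.6·0.55] = 572.5 + 336.378 = 908.878.
With uncorrelated errors the cross-covariances are all true-score covariance, so they carry over unchanged; only the diagonal terms shrink to ρᵢσᵢ².
True-score variance = [2.7²·0.64 + 19.5²·0.55 + 13.6²·0.79] + 336.378 = 359.921 + 336.378 = 696.3.
Reliability = 696.3 / 908.878 = 0.766.

0.766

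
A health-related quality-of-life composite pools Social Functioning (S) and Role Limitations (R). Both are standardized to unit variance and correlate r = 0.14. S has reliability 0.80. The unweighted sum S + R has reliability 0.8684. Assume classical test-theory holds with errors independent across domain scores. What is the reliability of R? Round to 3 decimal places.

Var(S+R) = 2 + 2·0.14 = 2.280.
True-score variance = ρ_S + ρ_R + 2·0.14, so 0.8684 = (0.80 + ρ_R + 0.28) / 2.280.
ρ_R = 0.8684·2.280 − 0.80 − 0.28 = 0.900.

0.900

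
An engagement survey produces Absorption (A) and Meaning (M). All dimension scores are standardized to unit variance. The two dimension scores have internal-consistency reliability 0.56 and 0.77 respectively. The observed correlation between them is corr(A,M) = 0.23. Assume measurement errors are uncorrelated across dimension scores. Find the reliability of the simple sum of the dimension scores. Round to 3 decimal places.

Var(A+M) = 2 + 2·[0.23] = 2 + 0.46 = 2.46.
Under uncorrelated errors the observed covariances equal the true-score covariances, so only the own-variance terms attenuate.
True-score variance = [0.56 + 0.77] + 0.46 = 1.33 + 0.46 = 1.79.
Reliability = 1.79 / 2.46 = 0.728.

0.728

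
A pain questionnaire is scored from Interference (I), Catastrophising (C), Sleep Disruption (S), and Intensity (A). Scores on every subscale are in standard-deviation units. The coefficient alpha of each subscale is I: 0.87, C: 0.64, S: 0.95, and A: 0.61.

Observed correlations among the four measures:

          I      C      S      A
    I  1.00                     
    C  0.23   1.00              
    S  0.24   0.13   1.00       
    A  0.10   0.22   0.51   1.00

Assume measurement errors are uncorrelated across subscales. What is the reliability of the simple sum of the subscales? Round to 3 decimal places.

Var(I+C+S+A) = 4 + 2·[0.23 + 0.24 + 0.10 + 0.13 + 0.22 + 0.51] = 4 + 2.86 = 6.86.
Under uncorrelated errors the observed covariances equal the true-score covariances, so only the own-variance terms attenuate.
True-score variance = [0.87 + 0.64 + 0.95 + 0.61] + 2.86 = 3.07 + 2.86 = 5.93.
Reliability = 5.93 / 6.86 = 0.864.

0.864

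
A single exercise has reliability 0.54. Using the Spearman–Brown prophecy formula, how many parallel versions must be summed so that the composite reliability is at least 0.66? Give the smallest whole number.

k ≥ ρ*(1−ρ₁)/(ρ₁(1−ρ*)) = 0.66·0.46 / (0.54·0.34) = 1.654.
Smallest integer k = 2.

2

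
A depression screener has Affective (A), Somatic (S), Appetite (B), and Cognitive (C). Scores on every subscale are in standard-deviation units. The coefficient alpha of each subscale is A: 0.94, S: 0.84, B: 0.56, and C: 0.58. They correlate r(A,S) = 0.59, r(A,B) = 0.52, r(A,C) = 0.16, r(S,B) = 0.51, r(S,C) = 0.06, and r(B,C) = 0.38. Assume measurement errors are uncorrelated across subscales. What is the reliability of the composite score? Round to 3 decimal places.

0.872

Var(A+S+B+C) = 4 + 2·[0.59 + 0.52 + 0.16 + 0.51 + 0.06 + 0.38] = 4 + 4.44 = 8.44.
Under uncorrelated errors the observed covariances equal the true-score covariances, so only the own-variance terms attenuate.
True-score variance = [0.94 + 0.84 + 0.56 + 0.58] + 4.44 = 2.92 + 4.44 = 7.36.
Reliability = 7.36 / 8.44 = 0.872.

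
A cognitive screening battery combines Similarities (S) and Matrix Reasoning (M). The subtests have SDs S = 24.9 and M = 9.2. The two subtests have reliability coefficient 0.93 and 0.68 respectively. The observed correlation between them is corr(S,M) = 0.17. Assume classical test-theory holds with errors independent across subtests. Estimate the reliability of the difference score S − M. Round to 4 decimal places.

0.8875

Var(S−M) = 24.9² + 9.2² − 2·24.9·9.2·0.17 = 704.65 − 77.8872 = 626.763.
With uncorrelated errors the cross-covariances are all true-score covariance, so they carry over unchanged; only the diagonal terms shrink to ρᵢσᵢ².
True-score variance = [24.9²·0.93 + 9.2²·0.68] − 77.8872 = 634.164 − 77.8872 = 556.277.
Reliability = 556.277 / 626.763 = 0.8875.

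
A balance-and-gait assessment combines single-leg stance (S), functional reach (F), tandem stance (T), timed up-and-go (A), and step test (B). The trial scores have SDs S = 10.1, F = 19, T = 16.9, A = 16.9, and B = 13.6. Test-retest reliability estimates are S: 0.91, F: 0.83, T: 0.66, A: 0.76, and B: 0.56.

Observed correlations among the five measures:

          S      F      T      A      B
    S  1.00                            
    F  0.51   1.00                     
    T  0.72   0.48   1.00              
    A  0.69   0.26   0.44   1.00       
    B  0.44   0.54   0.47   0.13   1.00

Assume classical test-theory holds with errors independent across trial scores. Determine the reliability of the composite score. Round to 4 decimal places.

0.9037

Var(S+F+T+A+B) = 10.1² + 19² + 16.9² + 16.9² + 13.6² + 2·[10.1·19·0.51 + 10.1·16.9·0.72 + 10.1·16.9·0.69 + 10.1·13.6·0.44 + 19·16.9·0.48 + 19·16.9·0.26 + 19·13.6·0.54 + 16.9·16.9·0.44 + 16.9·13.6·0.47 + 16.9·13.6·0.13] = 1219.19 + 2079.41 = 3298.6.
Under uncorrelated errors the observed covariances equal the true-score covariances, so only the own-variance terms attenuate.
True-score variance = [10.1²·0.91 + 19²·0.83 + 16.9²·0.66 + 16.9²·0.76 + 13.6²·0.56] + 2079.41 = 901.603 + 2079.41 = 2981.01.
Reliability = 2981.01 / 3298.6 = 0.9037.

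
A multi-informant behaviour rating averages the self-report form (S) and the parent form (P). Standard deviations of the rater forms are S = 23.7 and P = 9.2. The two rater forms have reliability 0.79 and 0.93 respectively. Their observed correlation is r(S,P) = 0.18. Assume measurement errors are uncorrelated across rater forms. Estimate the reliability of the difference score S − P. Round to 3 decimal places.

0.782

Var(S−P) = 23.7² + 9.2² − 2·23.7·9.2·0.18 = 646.33 − 78.4944 = 567.836.
Under uncorrelated errors the observed covariances equal the true-score covariances, so only the own-variance terms attenuate.
True-score variance = [23.7²·0.79 + 9.2²·0.93] − 78.4944 = 522.45 − 78.4944 = 443.956.
Reliability = 443.956 / 567.836 = 0.782.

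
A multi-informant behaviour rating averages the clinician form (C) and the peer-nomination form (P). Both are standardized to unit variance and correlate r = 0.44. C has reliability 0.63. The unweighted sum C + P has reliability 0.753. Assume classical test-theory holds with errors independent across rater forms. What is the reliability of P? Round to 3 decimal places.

Var(C+P) = 2 + 2·0.44 = 2.880.
True-score variance = ρ_C + ρ_P + 2·0.44, so 0.753 = (0.63 + ρ_P + 0.88) / 2.880.
ρ_P = 0.753·2.880 − 0.63 − 0.88 = 0.659.

0.659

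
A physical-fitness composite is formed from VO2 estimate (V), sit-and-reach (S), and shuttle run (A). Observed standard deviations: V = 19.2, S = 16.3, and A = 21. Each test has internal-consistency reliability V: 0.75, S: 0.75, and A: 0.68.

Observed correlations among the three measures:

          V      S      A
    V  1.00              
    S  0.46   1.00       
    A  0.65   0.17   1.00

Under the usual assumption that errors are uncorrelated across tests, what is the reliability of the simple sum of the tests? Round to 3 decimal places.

0.850

Var(V+S+A) = 19.2² + 16.3² + 21² + 2·[19.2·16.3·0.46 + 19.2·21·0.65 + 16.3·21·0.17] = 1075.33 + 928.465 = 2003.8.
Because errors are independent across components, Cov(Tᵢ,Tⱼ) = Cov(Xᵢ,Xⱼ); the off-diagonal part of the true-score variance is the same as above.
True-score variance = [19.2²·0.75 + 16.3²·0.75 + 21²·0.68] + 928.465 = 775.628 + 928.465 = 1704.09.
Reliability = 1704.09 / 2003.8 = 0.850.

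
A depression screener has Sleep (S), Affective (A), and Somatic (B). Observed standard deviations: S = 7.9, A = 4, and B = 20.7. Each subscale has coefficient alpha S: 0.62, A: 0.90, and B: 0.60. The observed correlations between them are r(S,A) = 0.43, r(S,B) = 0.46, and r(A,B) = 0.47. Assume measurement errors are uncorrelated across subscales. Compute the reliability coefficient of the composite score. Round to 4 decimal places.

0.7420

Var(S+A+B) = 7.9² + 4² + 20.7² + 2·[7.9·4·0.43 + 7.9·20.7·0.46 + 4·20.7·0.47] = 506.9 + 255.456 = 762.356.
Under uncorrelated errors the observed covariances equal the true-score covariances, so only the own-variance terms attenuate.
True-score variance = [7.9²·0.62 + 4²·0.90 + 20.7²·0.60] + 255.456 = 310.188 + 255.456 = 565.644.
Reliability = 565.644 / 762.356 = 0.7420.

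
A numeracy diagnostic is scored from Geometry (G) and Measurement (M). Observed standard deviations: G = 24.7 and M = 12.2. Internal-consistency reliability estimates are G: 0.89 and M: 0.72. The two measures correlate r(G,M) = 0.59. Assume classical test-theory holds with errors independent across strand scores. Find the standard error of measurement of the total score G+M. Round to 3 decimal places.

10.430

Var(total) = 758.93 + 355.581 = 1114.51.
True-score variance = 650.145 + 355.581 = 1005.73, so reliability = 0.9024.
Error variance = 1114.51 − 1005.73 = 108.785; SEM = √108.785 = 10.430.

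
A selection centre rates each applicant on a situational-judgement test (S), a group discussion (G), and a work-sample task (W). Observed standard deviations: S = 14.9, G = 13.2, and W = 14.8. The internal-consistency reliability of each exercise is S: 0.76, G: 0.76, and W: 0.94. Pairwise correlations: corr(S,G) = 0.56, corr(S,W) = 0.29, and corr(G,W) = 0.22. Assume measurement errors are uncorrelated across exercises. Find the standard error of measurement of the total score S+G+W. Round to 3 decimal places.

10.404

Var(total) = 615.29 + 434.142 = 1049.43.
True-score variance = 507.048 + 434.142 = 941.189, so reliability = 0.8969.
Error variance = 1049.43 − 941.189 = 108.242; SEM = √108.242 = 10.404.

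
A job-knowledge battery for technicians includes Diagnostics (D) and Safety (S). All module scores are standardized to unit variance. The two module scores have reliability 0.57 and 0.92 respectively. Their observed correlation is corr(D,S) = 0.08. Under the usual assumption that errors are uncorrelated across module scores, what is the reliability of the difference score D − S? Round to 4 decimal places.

Var(D−S) = 1 + 1 − 2·0.08 = 2 − 0.16 = 1.84.
Because errors are independent across components, Cov(Tᵢ,Tⱼ) = Cov(Xᵢ,Xⱼ); the off-diagonal part of the true-score variance is the same as above.
True-score variance = [0.57 + 0.92] − 0.16 = 1.49 − 0.16 = 1.33.
Reliability = 1.33 / 1.84 = 0.7228.

0.7228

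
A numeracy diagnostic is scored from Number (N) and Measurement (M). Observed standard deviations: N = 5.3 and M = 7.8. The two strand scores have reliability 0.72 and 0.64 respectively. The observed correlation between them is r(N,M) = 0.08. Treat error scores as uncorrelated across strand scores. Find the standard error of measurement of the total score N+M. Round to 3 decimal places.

5.456

Var(total) = 88.93 + 6.6144 = 95.5444.
True-score variance = 59.1624 + 6.6144 = 65.7768, so reliability = 0.6884.
Error variance = 95.5444 − 65.7768 = 29.7676; SEM = √29.7676 = 5.456.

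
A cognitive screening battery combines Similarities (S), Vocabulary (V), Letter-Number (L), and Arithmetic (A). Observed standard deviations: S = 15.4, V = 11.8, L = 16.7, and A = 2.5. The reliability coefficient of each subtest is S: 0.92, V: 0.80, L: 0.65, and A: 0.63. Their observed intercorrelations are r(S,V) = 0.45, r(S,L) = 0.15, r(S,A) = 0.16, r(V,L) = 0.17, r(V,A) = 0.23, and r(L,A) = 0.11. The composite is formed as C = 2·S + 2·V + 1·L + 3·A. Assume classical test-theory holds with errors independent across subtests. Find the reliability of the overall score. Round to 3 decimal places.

0.897

Var(C) = 2²·15.4² + 2²·11.8² + 16.7² + 3²·2.5² + 2·[4·15.4·11.8·0.45 + 2·15.4·16.7·0.15 + 6·15.4·2.5·0.16 + 2·11.8·16.7·0.17 + 6·11.8·2.5·0.23 + 3·16.7·2.5·0.11] = 1840.74 + 1125.4 = 2966.14.
Under uncorrelated errors the observed covariances equal the true-score covariances, so only the own-variance terms attenuate.
True-score variance = [2²·15.4²·0.92 + 2²·11.8²·0.80 + 16.7²·0.65 + 3²·2.5²·0.63] + 1125.4 = 1535.03 + 1125.4 = 2660.43.
Reliability = 2660.43 / 2966.14 = 0.897.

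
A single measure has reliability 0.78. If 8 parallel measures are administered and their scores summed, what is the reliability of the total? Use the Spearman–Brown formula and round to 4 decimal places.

0.9659

ρ_k = kρ / (1 + (k−1)ρ) = 8·0.78 / (1 + 7·0.78) = 6.240 / 6.460 = 0.9659.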